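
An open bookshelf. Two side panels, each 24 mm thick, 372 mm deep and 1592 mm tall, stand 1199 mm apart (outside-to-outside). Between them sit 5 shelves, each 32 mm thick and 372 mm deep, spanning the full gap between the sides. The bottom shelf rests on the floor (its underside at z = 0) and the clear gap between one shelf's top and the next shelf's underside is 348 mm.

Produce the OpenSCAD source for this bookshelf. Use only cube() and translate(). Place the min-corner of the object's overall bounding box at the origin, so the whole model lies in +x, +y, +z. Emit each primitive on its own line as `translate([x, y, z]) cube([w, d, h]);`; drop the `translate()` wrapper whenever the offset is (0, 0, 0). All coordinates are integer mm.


cube([24, 372, 1592]);
translate([1175, 0, 0]) cube([24, 372, 1592]);
translate([24, 0, 0]) cube([1151, 372, 32]);
translate([24, 0, 380]) cube([1151, 372, 32]);
translate([24, 0, 760]) cube([1151, 372, 32]);
translate([24, 0, 1140]) cube([1151, 372, 32]);
translate([24, 0, 1520]) cube([1151, 372, 32]);


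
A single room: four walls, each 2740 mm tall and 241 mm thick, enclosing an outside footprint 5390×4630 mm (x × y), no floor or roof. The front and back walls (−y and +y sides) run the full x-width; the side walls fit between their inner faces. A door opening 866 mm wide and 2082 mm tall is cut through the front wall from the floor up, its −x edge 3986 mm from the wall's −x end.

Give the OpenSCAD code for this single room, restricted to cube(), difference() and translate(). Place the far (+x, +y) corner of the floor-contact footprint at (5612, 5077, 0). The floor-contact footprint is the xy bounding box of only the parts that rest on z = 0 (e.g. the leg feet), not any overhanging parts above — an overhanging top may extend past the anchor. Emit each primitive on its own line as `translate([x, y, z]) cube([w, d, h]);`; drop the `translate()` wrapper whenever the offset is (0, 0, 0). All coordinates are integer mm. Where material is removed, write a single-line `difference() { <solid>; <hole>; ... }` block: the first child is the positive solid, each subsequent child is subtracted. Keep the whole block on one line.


difference() { translate([222, 447, 0]) cube([5390, 241, 2740]); translate([4208, 447, 0]) cube([866, 241, 2082]); }
translate([222, 4836, 0]) cube([5390, 241, 2740]);
translate([222, 688, 0]) cube([241, 4148, 2740]);
translate([5371, 688, 0]) cube([241, 4148, 2740]);


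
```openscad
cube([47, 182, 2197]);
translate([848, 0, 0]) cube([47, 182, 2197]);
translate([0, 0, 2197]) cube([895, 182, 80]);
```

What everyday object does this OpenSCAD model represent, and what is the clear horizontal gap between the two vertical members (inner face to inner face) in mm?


A door frame. The clear opening width is 801 mm.

Two 2197 mm tall posts with a header on top — a door frame. The left jamb is 47 mm wide at x = 0; the right jamb starts at x = 848. The clear opening is 848 − 47 = 801 mm.


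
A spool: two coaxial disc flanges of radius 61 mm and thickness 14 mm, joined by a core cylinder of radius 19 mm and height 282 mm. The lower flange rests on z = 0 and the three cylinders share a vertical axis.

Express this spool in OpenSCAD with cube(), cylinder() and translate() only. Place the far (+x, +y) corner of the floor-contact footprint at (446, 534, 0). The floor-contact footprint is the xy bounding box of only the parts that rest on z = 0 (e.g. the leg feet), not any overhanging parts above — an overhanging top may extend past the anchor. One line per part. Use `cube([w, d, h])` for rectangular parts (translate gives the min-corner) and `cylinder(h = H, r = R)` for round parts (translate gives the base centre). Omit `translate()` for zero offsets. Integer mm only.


translate([385, 473, 0]) cylinder(h = 14, r = 61);
translate([385, 473, 14]) cylinder(h = 282, r = 19);
translate([385, 473, 296]) cylinder(h = 14, r = 61);


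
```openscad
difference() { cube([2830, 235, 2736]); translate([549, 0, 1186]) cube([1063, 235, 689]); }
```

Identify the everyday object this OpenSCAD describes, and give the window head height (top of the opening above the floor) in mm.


A wall with a window opening. The window head height is 1875 mm.

A wall with a rectangular opening subtracted — a window. Sill at z = 1186, opening 689 mm tall, so the head is at 1186 + 689 = 1875 mm.


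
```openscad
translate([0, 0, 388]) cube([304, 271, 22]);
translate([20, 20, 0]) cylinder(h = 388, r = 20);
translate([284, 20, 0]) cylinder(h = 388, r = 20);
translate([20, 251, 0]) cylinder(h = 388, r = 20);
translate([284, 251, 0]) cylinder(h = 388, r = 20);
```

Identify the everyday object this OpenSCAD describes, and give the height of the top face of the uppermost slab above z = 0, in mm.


A stool. The seat height is 410 mm.

A 304×271×22 slab at z = 388 on four corner cylinders — a stool. The seat top is 388 + 22 = 410 mm.


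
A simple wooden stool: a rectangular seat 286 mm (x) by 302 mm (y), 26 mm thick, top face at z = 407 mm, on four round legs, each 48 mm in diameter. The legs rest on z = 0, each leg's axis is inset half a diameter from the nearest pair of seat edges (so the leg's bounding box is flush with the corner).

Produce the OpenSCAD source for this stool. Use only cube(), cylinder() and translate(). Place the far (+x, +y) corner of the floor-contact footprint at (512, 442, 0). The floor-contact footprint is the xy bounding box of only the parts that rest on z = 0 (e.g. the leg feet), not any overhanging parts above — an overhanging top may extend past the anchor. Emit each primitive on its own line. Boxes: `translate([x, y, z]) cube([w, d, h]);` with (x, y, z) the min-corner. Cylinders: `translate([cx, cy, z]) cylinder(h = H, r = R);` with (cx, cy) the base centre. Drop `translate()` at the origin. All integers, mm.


translate([226, 140, 381]) cube([286, 302, 26]);
translate([250, 164, 0]) cylinder(h = 381, r = 24);
translate([488, 164, 0]) cylinder(h = 381, r = 24);
translate([250, 418, 0]) cylinder(h = 381, r = 24);
translate([488, 418, 0]) cylinder(h = 381, r = 24);


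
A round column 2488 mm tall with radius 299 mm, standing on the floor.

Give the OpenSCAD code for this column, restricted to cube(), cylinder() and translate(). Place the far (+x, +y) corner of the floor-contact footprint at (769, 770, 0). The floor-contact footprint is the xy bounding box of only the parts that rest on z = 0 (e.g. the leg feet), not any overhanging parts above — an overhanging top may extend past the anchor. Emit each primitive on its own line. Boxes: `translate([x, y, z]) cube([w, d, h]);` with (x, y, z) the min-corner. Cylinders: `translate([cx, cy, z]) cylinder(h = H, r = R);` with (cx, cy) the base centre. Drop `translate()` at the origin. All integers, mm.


translate([470, 471, 0]) cylinder(h = 2488, r = 299);


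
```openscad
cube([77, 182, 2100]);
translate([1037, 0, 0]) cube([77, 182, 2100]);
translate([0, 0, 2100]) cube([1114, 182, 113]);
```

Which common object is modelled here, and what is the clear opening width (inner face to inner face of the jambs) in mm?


A door frame. The clear opening width is 960 mm.

Two 2100 mm tall posts with a header on top — a door frame. The left jamb is 77 mm wide at x = 0; the right jamb starts at x = 1037. The clear opening is 1037 − 77 = 960 mm.


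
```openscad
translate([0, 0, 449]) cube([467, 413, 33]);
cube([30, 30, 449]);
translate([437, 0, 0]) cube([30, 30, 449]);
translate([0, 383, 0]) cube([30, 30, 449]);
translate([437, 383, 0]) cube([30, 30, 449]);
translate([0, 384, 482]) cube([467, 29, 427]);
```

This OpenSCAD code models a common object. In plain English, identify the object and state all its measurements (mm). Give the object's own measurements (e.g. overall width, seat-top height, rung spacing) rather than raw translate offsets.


A chair. The seat is a 467×413×33 mm slab with its top at z = 482 mm, on four 30×30 mm corner legs (flush with the seat edges, standing on z = 0). A flat backrest 29 mm thick, 427 mm tall, spans the full seat width and rises from the seat top along its +y edge, rear face flush with the rear of the seat.


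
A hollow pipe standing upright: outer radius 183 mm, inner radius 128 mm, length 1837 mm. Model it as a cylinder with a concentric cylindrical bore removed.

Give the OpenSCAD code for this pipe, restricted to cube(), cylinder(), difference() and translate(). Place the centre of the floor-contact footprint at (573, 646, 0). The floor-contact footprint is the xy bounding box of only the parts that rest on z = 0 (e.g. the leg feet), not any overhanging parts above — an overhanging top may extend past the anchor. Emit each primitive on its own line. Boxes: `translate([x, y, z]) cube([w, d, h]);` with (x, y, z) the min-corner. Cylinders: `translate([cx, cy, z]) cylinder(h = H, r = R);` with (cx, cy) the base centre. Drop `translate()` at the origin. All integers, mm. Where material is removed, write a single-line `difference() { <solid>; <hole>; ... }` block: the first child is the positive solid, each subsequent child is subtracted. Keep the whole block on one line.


difference() { translate([573, 646, 0]) cylinder(h = 1837, r = 183); translate([573, 646, 0]) cylinder(h = 1837, r = 128); }


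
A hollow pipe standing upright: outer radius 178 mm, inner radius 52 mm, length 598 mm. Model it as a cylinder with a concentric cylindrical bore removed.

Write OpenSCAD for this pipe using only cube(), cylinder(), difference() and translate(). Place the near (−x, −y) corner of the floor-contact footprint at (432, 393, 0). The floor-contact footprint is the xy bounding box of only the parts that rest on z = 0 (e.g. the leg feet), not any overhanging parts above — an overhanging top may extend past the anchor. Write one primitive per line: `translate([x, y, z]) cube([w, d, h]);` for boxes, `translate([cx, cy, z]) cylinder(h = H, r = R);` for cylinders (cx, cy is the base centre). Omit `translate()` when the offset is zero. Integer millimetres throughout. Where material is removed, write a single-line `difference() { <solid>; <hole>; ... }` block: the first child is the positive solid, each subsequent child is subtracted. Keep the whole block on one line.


difference() { translate([610, 571, 0]) cylinder(h = 598, r = 178); translate([610, 571, 0]) cylinder(h = 598, r = 52); }


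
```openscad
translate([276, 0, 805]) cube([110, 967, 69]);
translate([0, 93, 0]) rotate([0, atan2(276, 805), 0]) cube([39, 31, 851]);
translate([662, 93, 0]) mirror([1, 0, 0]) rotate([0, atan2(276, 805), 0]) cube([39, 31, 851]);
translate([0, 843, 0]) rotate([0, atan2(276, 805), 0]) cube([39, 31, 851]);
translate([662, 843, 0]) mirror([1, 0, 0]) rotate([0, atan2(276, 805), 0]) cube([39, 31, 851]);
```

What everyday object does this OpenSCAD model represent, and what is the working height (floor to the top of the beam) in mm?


A sawhorse. The overall height is 874 mm.

A beam across two mirrored pairs of raked legs — a sawhorse. The beam's underside is at z = 805 (matching the legs' vertical rise in atan2(276, 805)) and the beam is 69 mm tall, so its top is at 805 + 69 = 874 mm. The raked legs top out at the beam's underside, so that is the highest point.


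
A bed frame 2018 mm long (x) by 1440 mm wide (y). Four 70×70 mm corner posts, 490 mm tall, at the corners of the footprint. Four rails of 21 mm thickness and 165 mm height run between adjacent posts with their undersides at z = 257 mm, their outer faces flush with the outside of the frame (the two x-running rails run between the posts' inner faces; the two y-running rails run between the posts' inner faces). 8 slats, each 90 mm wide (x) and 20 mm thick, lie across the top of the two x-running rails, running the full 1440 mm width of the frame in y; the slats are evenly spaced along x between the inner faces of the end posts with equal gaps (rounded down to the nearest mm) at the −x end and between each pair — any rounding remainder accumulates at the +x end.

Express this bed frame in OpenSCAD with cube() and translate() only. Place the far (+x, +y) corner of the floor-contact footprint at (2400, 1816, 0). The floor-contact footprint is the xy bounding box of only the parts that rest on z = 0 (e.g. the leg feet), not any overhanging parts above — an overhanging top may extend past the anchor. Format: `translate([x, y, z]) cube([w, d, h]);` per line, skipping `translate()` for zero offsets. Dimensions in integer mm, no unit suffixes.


translate([382, 376, 0]) cube([70, 70, 490]);
translate([382, 1746, 0]) cube([70, 70, 490]);
translate([2330, 376, 0]) cube([70, 70, 490]);
translate([2330, 1746, 0]) cube([70, 70, 490]);
translate([452, 376, 257]) cube([1878, 21, 165]);
translate([452, 1795, 257]) cube([1878, 21, 165]);
translate([382, 446, 257]) cube([21, 1300, 165]);
translate([2379, 446, 257]) cube([21, 1300, 165]);
translate([580, 376, 422]) cube([90, 1440, 20]);
translate([798, 376, 422]) cube([90, 1440, 20]);
translate([1016, 376, 422]) cube([90, 1440, 20]);
translate([1234, 376, 422]) cube([90, 1440, 20]);
translate([1452, 376, 422]) cube([90, 1440, 20]);
translate([1670, 376, 422]) cube([90, 1440, 20]);
translate([1888, 376, 422]) cube([90, 1440, 20]);
translate([2106, 376, 422]) cube([90, 1440, 20]);


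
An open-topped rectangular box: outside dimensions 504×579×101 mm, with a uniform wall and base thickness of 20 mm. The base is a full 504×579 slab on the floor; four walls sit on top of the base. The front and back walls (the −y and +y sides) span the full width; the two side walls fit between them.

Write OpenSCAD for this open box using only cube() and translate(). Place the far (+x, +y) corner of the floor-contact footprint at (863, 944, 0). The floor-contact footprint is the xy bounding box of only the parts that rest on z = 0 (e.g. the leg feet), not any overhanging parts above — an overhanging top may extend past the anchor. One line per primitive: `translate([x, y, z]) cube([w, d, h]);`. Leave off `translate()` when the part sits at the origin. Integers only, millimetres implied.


translate([359, 365, 0]) cube([504, 579, 20]);
translate([359, 365, 20]) cube([504, 20, 81]);
translate([359, 924, 20]) cube([504, 20, 81]);
translate([359, 385, 20]) cube([20, 539, 81]);
translate([843, 385, 20]) cube([20, 539, 81]);


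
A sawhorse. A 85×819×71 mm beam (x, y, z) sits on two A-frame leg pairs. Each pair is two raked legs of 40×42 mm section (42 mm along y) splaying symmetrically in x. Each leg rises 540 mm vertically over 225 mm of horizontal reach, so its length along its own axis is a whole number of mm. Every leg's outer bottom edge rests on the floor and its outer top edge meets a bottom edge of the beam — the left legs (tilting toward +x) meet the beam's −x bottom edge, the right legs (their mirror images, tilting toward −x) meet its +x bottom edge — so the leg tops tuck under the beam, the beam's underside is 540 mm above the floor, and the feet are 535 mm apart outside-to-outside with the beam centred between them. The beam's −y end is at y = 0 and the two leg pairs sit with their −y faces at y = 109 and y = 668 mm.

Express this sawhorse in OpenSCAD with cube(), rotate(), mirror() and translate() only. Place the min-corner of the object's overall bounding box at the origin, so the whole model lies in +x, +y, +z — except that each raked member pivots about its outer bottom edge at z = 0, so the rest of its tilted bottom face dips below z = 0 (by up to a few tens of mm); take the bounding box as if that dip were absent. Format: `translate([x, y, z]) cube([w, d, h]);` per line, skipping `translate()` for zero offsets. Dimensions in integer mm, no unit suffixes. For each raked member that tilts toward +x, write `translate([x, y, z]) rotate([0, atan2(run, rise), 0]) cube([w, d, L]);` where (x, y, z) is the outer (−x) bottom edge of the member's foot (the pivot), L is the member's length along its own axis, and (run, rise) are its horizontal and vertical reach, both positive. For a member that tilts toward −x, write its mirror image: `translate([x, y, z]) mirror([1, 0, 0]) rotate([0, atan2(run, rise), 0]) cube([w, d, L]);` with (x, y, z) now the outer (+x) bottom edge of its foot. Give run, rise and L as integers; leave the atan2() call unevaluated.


translate([225, 0, 540]) cube([85, 819, 71]);
translate([0, 109, 0]) rotate([0, atan2(225, 540), 0]) cube([40, 42, 585]);
translate([535, 109, 0]) mirror([1, 0, 0]) rotate([0, atan2(225, 540), 0]) cube([40, 42, 585]);
translate([0, 668, 0]) rotate([0, atan2(225, 540), 0]) cube([40, 42, 585]);
translate([535, 668, 0]) mirror([1, 0, 0]) rotate([0, atan2(225, 540), 0]) cube([40, 42, 585]);


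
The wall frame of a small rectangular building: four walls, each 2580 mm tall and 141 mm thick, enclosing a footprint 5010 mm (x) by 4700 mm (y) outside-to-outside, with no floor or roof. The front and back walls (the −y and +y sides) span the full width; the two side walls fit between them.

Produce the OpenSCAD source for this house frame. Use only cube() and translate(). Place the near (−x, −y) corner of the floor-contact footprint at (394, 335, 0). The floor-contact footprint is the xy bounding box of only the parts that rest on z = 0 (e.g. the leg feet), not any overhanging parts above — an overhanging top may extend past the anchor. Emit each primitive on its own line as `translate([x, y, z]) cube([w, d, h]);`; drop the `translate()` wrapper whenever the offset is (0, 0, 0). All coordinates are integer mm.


translate([394, 335, 0]) cube([5010, 141, 2580]);
translate([394, 4894, 0]) cube([5010, 141, 2580]);
translate([394, 476, 0]) cube([141, 4418, 2580]);
translate([5263, 476, 0]) cube([141, 4418, 2580]);


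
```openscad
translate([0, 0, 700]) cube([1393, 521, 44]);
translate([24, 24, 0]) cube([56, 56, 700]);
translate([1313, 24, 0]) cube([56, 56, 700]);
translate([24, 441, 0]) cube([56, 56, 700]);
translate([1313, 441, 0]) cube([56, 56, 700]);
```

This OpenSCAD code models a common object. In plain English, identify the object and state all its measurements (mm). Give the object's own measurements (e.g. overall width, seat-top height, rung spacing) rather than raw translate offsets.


A rectangular dining table. The top is 1393×521×44 mm with its upper surface at z = 744 mm. It stands on four 56×56 mm square legs, each inset 24 mm from the nearest pair of top edges, running from the floor to the underside of the top.


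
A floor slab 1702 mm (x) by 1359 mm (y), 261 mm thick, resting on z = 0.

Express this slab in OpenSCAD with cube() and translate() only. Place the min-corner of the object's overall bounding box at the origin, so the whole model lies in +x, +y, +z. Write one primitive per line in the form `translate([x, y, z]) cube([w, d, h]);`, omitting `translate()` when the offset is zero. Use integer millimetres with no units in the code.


cube([1702, 1359, 261]);


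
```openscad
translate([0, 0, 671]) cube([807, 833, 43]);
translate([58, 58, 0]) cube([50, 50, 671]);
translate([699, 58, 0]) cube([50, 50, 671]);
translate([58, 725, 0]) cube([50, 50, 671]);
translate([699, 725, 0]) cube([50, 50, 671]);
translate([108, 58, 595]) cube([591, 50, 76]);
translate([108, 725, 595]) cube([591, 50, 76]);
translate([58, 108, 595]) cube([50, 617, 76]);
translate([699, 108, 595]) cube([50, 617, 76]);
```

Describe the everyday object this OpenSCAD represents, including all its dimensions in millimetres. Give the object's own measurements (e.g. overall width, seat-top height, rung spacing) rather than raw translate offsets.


A rectangular dining table. The top is 807×833×43 mm with its upper surface at z = 714 mm. It stands on four 50×50 mm square legs, each inset 58 mm from the nearest pair of top edges, running from the floor to the underside of the top. Four apron rails, 50 mm thick and 76 mm tall, run between adjacent legs with their top edges flush with the underside of the top and their outer faces flush with the legs' outer faces.


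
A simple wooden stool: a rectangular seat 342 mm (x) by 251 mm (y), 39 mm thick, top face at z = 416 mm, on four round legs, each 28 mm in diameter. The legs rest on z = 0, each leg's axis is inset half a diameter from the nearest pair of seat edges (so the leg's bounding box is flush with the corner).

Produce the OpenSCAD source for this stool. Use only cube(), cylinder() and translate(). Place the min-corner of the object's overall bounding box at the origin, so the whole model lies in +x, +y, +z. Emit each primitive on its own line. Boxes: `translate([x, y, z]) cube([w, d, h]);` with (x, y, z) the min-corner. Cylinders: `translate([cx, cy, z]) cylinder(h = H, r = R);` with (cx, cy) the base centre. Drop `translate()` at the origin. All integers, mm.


translate([0, 0, 377]) cube([342, 251, 39]);
translate([14, 14, 0]) cylinder(h = 377, r = 14);
translate([328, 14, 0]) cylinder(h = 377, r = 14);
translate([14, 237, 0]) cylinder(h = 377, r = 14);
translate([328, 237, 0]) cylinder(h = 377, r = 14);


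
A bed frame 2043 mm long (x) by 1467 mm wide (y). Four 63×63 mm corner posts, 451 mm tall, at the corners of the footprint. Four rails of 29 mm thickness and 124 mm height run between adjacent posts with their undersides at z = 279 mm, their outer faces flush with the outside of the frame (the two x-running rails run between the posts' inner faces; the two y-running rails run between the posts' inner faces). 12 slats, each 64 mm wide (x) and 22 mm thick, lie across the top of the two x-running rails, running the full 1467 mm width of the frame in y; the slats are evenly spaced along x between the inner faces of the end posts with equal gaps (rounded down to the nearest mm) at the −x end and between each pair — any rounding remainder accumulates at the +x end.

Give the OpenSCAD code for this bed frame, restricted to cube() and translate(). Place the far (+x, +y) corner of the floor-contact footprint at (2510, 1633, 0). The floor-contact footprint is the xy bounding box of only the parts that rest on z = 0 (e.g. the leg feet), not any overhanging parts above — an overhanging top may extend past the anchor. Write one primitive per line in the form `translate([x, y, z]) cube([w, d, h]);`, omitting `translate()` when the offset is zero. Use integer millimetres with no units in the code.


translate([467, 166, 0]) cube([63, 63, 451]);
translate([467, 1570, 0]) cube([63, 63, 451]);
translate([2447, 166, 0]) cube([63, 63, 451]);
translate([2447, 1570, 0]) cube([63, 63, 451]);
translate([530, 166, 279]) cube([1917, 29, 124]);
translate([530, 1604, 279]) cube([1917, 29, 124]);
translate([467, 229, 279]) cube([29, 1341, 124]);
translate([2481, 229, 279]) cube([29, 1341, 124]);
translate([618, 166, 403]) cube([64, 1467, 22]);
translate([770, 166, 403]) cube([64, 1467, 22]);
translate([922, 166, 403]) cube([64, 1467, 22]);
translate([1074, 166, 403]) cube([64, 1467, 22]);
translate([1226, 166, 403]) cube([64, 1467, 22]);
translate([1378, 166, 403]) cube([64, 1467, 22]);
translate([1530, 166, 403]) cube([64, 1467, 22]);
translate([1682, 166, 403]) cube([64, 1467, 22]);
translate([1834, 166, 403]) cube([64, 1467, 22]);
translate([1986, 166, 403]) cube([64, 1467, 22]);
translate([2138, 166, 403]) cube([64, 1467, 22]);
translate([2290, 166, 403]) cube([64, 1467, 22]);


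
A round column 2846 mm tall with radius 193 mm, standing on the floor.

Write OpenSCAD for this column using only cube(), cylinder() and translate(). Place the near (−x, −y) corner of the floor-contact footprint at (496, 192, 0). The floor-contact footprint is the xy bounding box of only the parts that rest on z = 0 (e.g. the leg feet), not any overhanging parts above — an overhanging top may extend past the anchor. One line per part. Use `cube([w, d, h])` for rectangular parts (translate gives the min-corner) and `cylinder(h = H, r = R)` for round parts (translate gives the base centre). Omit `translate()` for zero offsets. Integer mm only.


translate([689, 385, 0]) cylinder(h = 2846, r = 193);


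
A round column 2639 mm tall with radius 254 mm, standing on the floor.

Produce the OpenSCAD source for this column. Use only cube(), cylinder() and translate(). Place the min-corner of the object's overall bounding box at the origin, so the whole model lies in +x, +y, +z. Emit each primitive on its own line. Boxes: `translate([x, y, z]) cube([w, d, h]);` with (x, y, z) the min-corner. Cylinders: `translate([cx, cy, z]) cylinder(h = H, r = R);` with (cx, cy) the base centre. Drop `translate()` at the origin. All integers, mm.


translate([254, 254, 0]) cylinder(h = 2639, r = 254);


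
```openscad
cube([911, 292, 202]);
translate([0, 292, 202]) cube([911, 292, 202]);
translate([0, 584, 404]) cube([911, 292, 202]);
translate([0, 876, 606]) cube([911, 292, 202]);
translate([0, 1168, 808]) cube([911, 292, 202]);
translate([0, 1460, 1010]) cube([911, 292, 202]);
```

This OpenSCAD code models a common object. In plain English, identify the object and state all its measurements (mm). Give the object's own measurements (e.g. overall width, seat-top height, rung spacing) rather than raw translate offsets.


A straight staircase of 6 solid steps. Each step is 911 mm wide (x), 292 mm deep (y, the going) and 202 mm tall (the rise). The first step rests on the floor; each subsequent step sits one going further in +y and one rise higher in +z, directly behind and above the previous step with no overlap.


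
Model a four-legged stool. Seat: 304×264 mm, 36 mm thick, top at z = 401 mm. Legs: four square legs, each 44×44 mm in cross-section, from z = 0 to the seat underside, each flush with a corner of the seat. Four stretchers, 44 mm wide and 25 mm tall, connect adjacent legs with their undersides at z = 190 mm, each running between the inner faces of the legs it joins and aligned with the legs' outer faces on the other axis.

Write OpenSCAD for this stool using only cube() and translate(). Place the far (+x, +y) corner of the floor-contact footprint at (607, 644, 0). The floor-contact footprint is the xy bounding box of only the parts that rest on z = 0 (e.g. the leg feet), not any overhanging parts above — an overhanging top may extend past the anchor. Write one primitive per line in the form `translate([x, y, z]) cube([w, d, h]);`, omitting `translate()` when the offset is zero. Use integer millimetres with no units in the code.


// leg_h = 401 - 36 = 365
// stretcher span = 304 - 2*44 = 216
translate([303, 380, 365]) cube([304, 264, 36]);
translate([303, 380, 0]) cube([44, 44, 365]);
translate([563, 380, 0]) cube([44, 44, 365]);
translate([303, 600, 0]) cube([44, 44, 365]);
translate([563, 600, 0]) cube([44, 44, 365]);
translate([347, 380, 190]) cube([216, 44, 25]);
translate([347, 600, 190]) cube([216, 44, 25]);
translate([303, 424, 190]) cube([44, 176, 25]);
translate([563, 424, 190]) cube([44, 176, 25]);


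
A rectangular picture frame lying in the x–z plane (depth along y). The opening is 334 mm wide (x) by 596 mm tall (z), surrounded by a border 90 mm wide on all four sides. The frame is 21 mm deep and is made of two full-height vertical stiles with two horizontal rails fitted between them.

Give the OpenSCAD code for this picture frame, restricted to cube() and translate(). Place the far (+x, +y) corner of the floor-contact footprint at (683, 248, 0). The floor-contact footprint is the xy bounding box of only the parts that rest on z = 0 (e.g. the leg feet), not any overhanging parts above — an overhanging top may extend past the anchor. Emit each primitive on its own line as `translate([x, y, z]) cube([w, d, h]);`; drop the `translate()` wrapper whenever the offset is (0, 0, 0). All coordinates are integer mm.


translate([169, 227, 0]) cube([90, 21, 776]);
translate([593, 227, 0]) cube([90, 21, 776]);
translate([259, 227, 0]) cube([334, 21, 90]);
translate([259, 227, 686]) cube([334, 21, 90]);


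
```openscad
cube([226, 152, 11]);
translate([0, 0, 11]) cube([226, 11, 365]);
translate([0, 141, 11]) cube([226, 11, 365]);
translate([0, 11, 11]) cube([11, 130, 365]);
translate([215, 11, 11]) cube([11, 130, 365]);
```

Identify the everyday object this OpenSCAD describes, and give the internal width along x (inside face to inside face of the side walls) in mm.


An open box. The internal width is 204 mm.

A 226×152 base slab with four walls standing on it — an open box. The base is 226 mm wide and the walls are 11 mm thick, so the internal width is 226 − 2 × 11 = 204 mm.


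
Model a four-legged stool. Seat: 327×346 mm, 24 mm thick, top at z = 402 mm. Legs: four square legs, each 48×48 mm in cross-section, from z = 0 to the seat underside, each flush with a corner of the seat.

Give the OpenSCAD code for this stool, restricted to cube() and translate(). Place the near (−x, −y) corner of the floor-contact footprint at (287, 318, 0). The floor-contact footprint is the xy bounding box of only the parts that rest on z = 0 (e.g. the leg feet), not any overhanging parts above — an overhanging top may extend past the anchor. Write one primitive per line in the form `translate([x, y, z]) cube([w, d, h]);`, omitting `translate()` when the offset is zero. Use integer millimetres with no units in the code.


translate([287, 318, 378]) cube([327, 346, 24]);
translate([287, 318, 0]) cube([48, 48, 378]);
translate([566, 318, 0]) cube([48, 48, 378]);
translate([287, 616, 0]) cube([48, 48, 378]);
translate([566, 616, 0]) cube([48, 48, 378]);


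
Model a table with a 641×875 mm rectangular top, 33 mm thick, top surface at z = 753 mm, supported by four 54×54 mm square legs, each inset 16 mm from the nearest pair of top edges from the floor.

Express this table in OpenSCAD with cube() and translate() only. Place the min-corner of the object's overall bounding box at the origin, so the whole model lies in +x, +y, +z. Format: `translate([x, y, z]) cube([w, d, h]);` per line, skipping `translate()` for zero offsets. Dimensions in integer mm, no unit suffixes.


translate([0, 0, 720]) cube([641, 875, 33]);
translate([16, 16, 0]) cube([54, 54, 720]);
translate([571, 16, 0]) cube([54, 54, 720]);
translate([16, 805, 0]) cube([54, 54, 720]);
translate([571, 805, 0]) cube([54, 54, 720]);


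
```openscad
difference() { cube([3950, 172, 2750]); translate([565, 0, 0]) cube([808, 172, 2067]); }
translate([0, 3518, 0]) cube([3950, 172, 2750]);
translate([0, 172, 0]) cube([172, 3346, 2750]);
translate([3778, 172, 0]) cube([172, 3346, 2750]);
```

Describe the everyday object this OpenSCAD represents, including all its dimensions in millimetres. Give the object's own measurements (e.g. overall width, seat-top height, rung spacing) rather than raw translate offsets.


A single room: four walls, each 2750 mm tall and 172 mm thick, enclosing an outside footprint 3950×3690 mm (x × y), no floor or roof. The front and back walls (−y and +y sides) run the full x-width; the side walls fit between their inner faces. A door opening 808 mm wide and 2067 mm tall is cut through the front wall from the floor up, its −x edge 565 mm from the wall's −x end.


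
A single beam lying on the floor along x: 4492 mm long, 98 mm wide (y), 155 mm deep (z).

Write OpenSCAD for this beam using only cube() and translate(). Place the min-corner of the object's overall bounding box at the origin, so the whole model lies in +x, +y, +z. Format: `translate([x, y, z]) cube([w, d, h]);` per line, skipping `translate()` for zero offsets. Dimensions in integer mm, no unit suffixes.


cube([4492, 98, 155]);


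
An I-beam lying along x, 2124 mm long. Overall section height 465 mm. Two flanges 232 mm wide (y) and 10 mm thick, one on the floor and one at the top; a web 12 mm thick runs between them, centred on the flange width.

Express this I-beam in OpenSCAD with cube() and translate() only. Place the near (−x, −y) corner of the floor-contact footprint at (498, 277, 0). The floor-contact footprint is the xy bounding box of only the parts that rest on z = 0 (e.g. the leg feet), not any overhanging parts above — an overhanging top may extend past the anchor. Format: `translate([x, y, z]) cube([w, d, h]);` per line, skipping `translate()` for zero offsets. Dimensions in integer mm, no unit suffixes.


translate([498, 277, 0]) cube([2124, 232, 10]);
translate([498, 387, 10]) cube([2124, 12, 445]);
translate([498, 277, 455]) cube([2124, 232, 10]);


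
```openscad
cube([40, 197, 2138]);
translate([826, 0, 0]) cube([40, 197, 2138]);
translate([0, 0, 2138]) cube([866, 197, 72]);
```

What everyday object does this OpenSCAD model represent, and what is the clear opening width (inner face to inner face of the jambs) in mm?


A door frame. The clear opening width is 786 mm.

Two 2138 mm tall posts with a header on top — a door frame. The left jamb is 40 mm wide at x = 0; the right jamb starts at x = 826. The clear opening is 826 − 40 = 786 mm.


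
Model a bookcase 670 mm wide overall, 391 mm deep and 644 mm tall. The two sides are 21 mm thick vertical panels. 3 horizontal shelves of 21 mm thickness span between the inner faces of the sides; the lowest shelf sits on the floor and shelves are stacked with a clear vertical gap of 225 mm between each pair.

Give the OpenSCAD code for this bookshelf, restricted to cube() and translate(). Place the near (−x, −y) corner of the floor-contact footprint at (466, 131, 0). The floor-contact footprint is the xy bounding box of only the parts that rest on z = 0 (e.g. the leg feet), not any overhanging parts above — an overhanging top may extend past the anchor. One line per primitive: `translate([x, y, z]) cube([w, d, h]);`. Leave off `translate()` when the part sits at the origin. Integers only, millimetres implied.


translate([466, 131, 0]) cube([21, 391, 644]);
translate([1115, 131, 0]) cube([21, 391, 644]);
translate([487, 131, 0]) cube([628, 391, 21]);
translate([487, 131, 246]) cube([628, 391, 21]);
translate([487, 131, 492]) cube([628, 391, 21]);


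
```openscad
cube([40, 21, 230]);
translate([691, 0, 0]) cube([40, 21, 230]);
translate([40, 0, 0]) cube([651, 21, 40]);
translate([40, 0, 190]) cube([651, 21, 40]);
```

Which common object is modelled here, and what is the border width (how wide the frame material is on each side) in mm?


A picture frame. The border width is 40 mm.

Four thin pieces enclosing a rectangular opening — a picture frame. The two full-height stiles are 230 mm tall; the top rail sits at z = 190 and is 40 mm tall, so the border above the opening is 230 − 190 = 40 mm, matching the stile x-width.


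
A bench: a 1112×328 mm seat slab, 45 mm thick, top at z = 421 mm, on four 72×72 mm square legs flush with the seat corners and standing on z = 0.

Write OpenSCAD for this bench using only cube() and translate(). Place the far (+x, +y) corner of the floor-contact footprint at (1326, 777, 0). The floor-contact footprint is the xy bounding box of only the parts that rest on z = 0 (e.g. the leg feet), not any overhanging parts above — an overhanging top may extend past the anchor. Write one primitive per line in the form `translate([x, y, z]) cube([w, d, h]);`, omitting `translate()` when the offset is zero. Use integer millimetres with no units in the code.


translate([214, 449, 376]) cube([1112, 328, 45]);
translate([214, 449, 0]) cube([72, 72, 376]);
translate([214, 705, 0]) cube([72, 72, 376]);
translate([1254, 449, 0]) cube([72, 72, 376]);
translate([1254, 705, 0]) cube([72, 72, 376]);


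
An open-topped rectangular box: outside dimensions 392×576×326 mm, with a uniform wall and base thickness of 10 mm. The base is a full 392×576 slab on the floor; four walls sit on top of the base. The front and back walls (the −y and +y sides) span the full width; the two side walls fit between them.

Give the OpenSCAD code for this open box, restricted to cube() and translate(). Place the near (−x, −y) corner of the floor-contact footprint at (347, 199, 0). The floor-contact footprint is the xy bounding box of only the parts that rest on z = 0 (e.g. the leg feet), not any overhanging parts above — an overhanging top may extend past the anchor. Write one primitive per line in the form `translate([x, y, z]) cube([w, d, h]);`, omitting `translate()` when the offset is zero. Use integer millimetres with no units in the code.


translate([347, 199, 0]) cube([392, 576, 10]);
translate([347, 199, 10]) cube([392, 10, 316]);
translate([347, 765, 10]) cube([392, 10, 316]);
translate([347, 209, 10]) cube([10, 556, 316]);
translate([729, 209, 10]) cube([10, 556, 316]);


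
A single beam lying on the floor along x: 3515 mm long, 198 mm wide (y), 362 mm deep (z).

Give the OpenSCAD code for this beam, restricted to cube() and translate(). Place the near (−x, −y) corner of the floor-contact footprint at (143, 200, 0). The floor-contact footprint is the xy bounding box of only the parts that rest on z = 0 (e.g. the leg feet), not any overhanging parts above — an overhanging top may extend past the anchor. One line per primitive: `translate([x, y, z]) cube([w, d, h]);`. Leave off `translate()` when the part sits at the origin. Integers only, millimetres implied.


translate([143, 200, 0]) cube([3515, 198, 362]);


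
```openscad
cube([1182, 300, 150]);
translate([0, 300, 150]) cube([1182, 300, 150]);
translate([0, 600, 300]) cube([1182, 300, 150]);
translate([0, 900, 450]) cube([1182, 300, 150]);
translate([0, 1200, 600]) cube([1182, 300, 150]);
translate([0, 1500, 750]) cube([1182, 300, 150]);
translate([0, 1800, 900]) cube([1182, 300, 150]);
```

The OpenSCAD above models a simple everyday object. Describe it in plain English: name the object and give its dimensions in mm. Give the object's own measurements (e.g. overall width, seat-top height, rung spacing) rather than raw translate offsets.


A straight staircase of 7 solid steps. Each step is 1182 mm wide (x), 300 mm deep (y, the going) and 150 mm tall (the rise). The first step rests on the floor; each subsequent step sits one going further in +y and one rise higher in +z, directly behind and above the previous step with no overlap.


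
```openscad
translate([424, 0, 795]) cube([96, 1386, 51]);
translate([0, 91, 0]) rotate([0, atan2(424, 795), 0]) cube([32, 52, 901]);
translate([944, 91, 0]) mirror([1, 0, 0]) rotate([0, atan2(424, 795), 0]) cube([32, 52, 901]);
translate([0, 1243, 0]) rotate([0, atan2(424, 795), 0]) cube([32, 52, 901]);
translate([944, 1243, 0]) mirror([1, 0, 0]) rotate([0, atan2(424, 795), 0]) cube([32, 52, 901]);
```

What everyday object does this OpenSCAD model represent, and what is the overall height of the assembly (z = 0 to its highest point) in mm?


A sawhorse. The overall height is 846 mm.

A beam across two mirrored pairs of raked legs — a sawhorse. The beam's underside is at z = 795 (matching the legs' vertical rise in atan2(424, 795)) and the beam is 51 mm tall, so its top is at 795 + 51 = 846 mm. The raked legs top out at the beam's underside, so that is the highest point.


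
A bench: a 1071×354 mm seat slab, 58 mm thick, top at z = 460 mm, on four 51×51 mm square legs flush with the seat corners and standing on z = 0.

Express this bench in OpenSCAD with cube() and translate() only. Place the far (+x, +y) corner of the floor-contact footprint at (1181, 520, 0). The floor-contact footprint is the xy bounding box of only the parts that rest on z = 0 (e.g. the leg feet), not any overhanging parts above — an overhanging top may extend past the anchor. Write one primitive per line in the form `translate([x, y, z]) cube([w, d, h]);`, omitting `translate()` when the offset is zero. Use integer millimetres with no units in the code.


translate([110, 166, 402]) cube([1071, 354, 58]);
translate([110, 166, 0]) cube([51, 51, 402]);
translate([110, 469, 0]) cube([51, 51, 402]);
translate([1130, 166, 0]) cube([51, 51, 402]);
translate([1130, 469, 0]) cube([51, 51, 402]);


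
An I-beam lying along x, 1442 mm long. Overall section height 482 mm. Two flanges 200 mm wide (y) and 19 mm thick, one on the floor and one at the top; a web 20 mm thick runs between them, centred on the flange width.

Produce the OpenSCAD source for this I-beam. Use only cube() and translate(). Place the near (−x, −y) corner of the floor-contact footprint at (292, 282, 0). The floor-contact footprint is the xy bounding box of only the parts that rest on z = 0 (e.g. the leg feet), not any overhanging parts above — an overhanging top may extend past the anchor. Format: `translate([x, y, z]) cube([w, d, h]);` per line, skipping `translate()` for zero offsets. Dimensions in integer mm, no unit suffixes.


translate([292, 282, 0]) cube([1442, 200, 19]);
translate([292, 372, 19]) cube([1442, 20, 444]);
translate([292, 282, 463]) cube([1442, 200, 19]);
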